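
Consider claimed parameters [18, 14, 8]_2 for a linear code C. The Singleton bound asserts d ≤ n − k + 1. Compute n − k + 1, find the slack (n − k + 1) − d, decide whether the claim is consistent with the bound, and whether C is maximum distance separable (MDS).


Singleton RHS = n − k + 1 = 5, slack = -3, bound violated (no such code; not MDS).

Singleton bound: d ≤ n − k + 1.
Here n = 18, k = 14, so n − k + 1 = 5.
Given d = 8, check d ≤ 5: NO.
Slack = (n − k + 1) − d = -3.
The slack is negative: d = 8 exceeds n − k + 1 = 5 by 3, so the Singleton bound is violated and no linear [18, 14, 8]_2 code can exist. In particular it is not MDS (MDS requires d = n − k + 1 exactly).
Description: the claimed parameters are [18, 14, 8]_2; such a code would be impossible (violates the Singleton bound).


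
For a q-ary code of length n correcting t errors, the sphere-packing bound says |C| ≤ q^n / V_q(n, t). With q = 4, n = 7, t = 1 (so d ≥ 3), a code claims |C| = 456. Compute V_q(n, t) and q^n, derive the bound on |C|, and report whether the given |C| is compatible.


V_q(n, t) = 22, q^n = 16384, Hamming bound = 744, |C| = 456 ≤ bound (satisfied).

Step 1: Compute V_q(n, t) = Σ_{j=0}^1 C(n, j) (q−1)^j.
  j = 0: C(7,0)·(3)^0 = 1·1 = 1.
  j = 1: C(7,1)·(3)^1 = 7·3 = 21.
  V_q(n, t) = 1 + 21 = 22.
Step 2: q^n = 4^7 = 16384.
Step 3: Hamming bound ⌊q^n / V_q(n,t)⌋ = ⌊16384/22⌋ = 744.
Step 4: Compare |C| = 456 to 744: satisfied.
The claimed |C| lies below the Hamming bound.


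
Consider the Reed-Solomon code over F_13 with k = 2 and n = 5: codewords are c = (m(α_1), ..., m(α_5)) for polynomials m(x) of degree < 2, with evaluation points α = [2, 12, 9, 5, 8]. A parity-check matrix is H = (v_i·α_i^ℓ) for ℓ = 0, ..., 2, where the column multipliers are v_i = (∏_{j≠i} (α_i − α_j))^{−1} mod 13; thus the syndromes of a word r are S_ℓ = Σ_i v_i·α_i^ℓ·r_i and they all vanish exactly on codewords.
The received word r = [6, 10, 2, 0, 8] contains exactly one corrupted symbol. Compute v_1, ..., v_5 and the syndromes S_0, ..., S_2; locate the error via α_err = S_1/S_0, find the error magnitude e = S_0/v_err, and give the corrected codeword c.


S = (12, 11, 9), error at position 1, error magnitude e = 1, c = [5, 10, 2, 0, 8].

Step 1: column multipliers v_i = (∏_{j≠i}(α_i − α_j))^{−1} mod 13.
  i = 1 (α = 2): (2−12)(2−9)(2−5)(2−8) = (−10)·(−7)·(−3)·(−6) = 1260 ≡ 12, so v_1 = 12^{−1} = 12 (mod 13).
  i = 2 (α = 12): (12−2)(12−9)(12−5)(12−8) = 10·3·7·4 = 840 ≡ 8, so v_2 = 8^{−1} = 5 (mod 13).
  i = 3 (α = 9): (9−2)(9−12)(9−5)(9−8) = 7·(−3)·4·1 = −84 ≡ 7, so v_3 = 7^{−1} = 2 (mod 13).
  i = 4 (α = 5): (5−2)(5−12)(5−9)(5−8) = 3·(−7)·(−4)·(−3) = −252 ≡ 8, so v_4 = 8^{−1} = 5 (mod 13).
  i = 5 (α = 8): (8−2)(8−12)(8−9)(8−5) = 6·(−4)·(−1)·3 = 72 ≡ 7, so v_5 = 7^{−1} = 2 (mod 13).
  v = [12, 5, 2, 5, 2].
Step 2: syndromes of r = [6, 10, 2, 0, 8] (all sums mod 13).
  S_0 = Σ v_i r_i = 12·6 + 5·10 + 2·2 + 5·0 + 2·8 = 142 ≡ 12.
  S_1 = Σ v_i α_i r_i = 12·2·6 + 5·12·10 + 2·9·2 + 5·5·0 + 2·8·8 = 908 ≡ 11.
  α_i^2 mod 13 = [4, 1, 3, 12, 12].
  S_2 = Σ v_i α_i^2 r_i = 12·4·6 + 5·1·10 + 2·3·2 + 5·12·0 + 2·12·8 = 542 ≡ 9.
  S = (12, 11, 9) ≠ 0, so r is not a codeword (an error is present).
Step 3: locate the error. For a single error e at position i, S_ℓ = v_i·e·α_i^ℓ, so α_err = S_1/S_0.
  S_0^{−1} = 12^{−1} = 12 (mod 13), so α_err = 11·12 = 132 ≡ 2 = α_1. Error position i = 1.
  Consistency check: S_2/S_1 = 9·6 = 54 ≡ 2 = α_err ✓ (single-error assumption holds).
Step 4: error magnitude e = S_0/v_1 = S_0·∏_{j≠1}(α_1 − α_j) = 12·12 = 144 ≡ 1 (mod 13).
Step 5: correct position 1: c_1 = r_1 − e = 6 − 1 ≡ 5 (mod 13). Hence c = [5, 10, 2, 0, 8].
  Check: interpolating c through the α_i gives m(x) = 4 + 7·x (degree < 2) with m(α_i) = c_i for every i, so c is indeed a codeword.


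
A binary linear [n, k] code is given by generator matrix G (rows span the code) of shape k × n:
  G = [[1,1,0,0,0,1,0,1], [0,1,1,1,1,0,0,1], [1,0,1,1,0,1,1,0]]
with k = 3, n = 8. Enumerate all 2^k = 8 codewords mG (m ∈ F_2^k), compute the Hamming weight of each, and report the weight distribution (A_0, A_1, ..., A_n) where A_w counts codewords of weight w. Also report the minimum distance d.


Weight distribution: A_0 = 1, A_2 = 1, A_4 = 1, A_5 = 4, A_6 = 1. Minimum distance d = 2.

Enumerate all 2^3 = 8 messages m ∈ F_2^3.
For each, compute codeword c = mG in F_2^8, then tally its weight.
  m = 000 → c = 00000000, weight = 0.
  m = 100 → c = 11000101, weight = 4.
  m = 010 → c = 01111001, weight = 5.
  m = 110 → c = 10111100, weight = 5.
  m = 001 → c = 10110110, weight = 5.
  m = 101 → c = 01110011, weight = 5.
  m = 011 → c = 11001111, weight = 6.
  m = 111 → c = 00001010, weight = 2.
Tally weights:
  weight 0: 1 codewords.
  weight 2: 1 codewords.
  weight 4: 1 codewords.
  weight 5: 4 codewords.
  weight 6: 1 codewords.
Minimum distance d = smallest w > 0 with A_w > 0 = 2.
Sanity: Σ A_w = 8 = 2^3 = 8 ✓.


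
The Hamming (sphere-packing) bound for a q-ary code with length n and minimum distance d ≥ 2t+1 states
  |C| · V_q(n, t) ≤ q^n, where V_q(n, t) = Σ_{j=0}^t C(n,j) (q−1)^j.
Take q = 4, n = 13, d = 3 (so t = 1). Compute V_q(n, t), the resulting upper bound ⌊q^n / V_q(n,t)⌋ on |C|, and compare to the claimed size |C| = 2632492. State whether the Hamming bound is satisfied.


V_q(n, t) = 40, q^n = 67108864, Hamming bound = 1677721, |C| = 2632492 > bound (violated).

Step 1: Compute V_q(n, t) = Σ_{j=0}^1 C(n, j) (q−1)^j.
  j = 0: C(13,0)·(3)^0 = 1·1 = 1.
  j = 1: C(13,1)·(3)^1 = 13·3 = 39.
  V_q(n, t) = 1 + 39 = 40.
Step 2: q^n = 4^13 = 67108864.
Step 3: Hamming bound ⌊q^n / V_q(n,t)⌋ = ⌊67108864/40⌋ = 1677721.
Step 4: Compare |C| = 2632492 to 1677721: violated.
The claimed |C| lies above the Hamming bound, so no 4-ary code of length 13 with d ≥ 3 can have 2632492 codewords.


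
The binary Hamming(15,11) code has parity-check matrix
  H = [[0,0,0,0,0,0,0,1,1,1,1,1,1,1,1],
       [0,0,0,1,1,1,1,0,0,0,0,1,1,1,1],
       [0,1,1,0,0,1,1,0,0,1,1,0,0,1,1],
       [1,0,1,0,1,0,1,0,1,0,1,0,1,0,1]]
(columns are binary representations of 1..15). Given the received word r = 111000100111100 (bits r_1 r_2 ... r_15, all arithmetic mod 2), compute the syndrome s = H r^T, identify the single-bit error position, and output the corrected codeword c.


s = (0, 1, 1, 1)^T, error position = 7, corrected codeword c = 111000000111100

Compute s = H r^T mod 2 one row at a time:
  s_1 = 0 + 0 + 1 + 1 + 1 + 1 + 0 + 0 = 4 ≡ 0 (mod 2).
  s_2 = 0 + 0 + 0 + 1 + 1 + 1 + 0 + 0 = 3 ≡ 1 (mod 2).
  s_3 = 1 + 1 + 0 + 1 + 1 + 1 + 0 + 0 = 5 ≡ 1 (mod 2).
  s_4 = 1 + 1 + 0 + 1 + 0 + 1 + 1 + 0 = 5 ≡ 1 (mod 2).
s = (0, 1, 1, 1)^T — this equals column 7 of H (binary 0111), so error is at position 7.
Correct: flip bit 7 of r = 111000100111100 to get c = 111000000111100.


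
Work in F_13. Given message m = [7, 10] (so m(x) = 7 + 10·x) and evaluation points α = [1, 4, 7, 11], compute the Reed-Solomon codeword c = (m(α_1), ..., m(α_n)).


c = [4, 8, 12, 0]

Message polynomial: m(x) = 7 + 10·x (mod 13).
For each evaluation point α_i, compute m(α_i) mod 13:
  α_1 = 1: Horner steps 10 → 4, so m(1) = 4.
  α_2 = 4: Horner steps 10 → 8, so m(4) = 8.
  α_3 = 7: Horner steps 10 → 12, so m(7) = 12.
  α_4 = 11: Horner steps 10 → 0, so m(11) = 0.
Codeword c = [4, 8, 12, 0] ∈ F_13^4.


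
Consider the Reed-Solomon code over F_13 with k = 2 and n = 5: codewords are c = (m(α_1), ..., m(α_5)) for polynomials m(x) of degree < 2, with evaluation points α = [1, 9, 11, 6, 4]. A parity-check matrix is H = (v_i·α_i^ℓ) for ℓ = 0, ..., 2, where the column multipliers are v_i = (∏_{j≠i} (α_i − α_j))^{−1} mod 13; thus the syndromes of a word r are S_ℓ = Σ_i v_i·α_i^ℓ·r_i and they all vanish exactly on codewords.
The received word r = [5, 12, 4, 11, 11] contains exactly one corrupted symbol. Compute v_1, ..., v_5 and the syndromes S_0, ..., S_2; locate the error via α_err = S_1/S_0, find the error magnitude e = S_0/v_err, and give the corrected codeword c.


S = (4, 3, 12), error at position 5, error magnitude e = 5, c = [5, 12, 4, 11, 6].

Step 1: column multipliers v_i = (∏_{j≠i}(α_i − α_j))^{−1} mod 13.
  i = 1 (α = 1): (1−9)(1−11)(1−6)(1−4) = (−8)·(−10)·(−5)·(−3) = 1200 ≡ 4, so v_1 = 4^{−1} = 10 (mod 13).
  i = 2 (α = 9): (9−1)(9−11)(9−6)(9−4) = 8·(−2)·3·5 = −240 ≡ 7, so v_2 = 7^{−1} = 2 (mod 13).
  i = 3 (α = 11): (11−1)(11−9)(11−6)(11−4) = 10·2·5·7 = 700 ≡ 11, so v_3 = 11^{−1} = 6 (mod 13).
  i = 4 (α = 6): (6−1)(6−9)(6−11)(6−4) = 5·(−3)·(−5)·2 = 150 ≡ 7, so v_4 = 7^{−1} = 2 (mod 13).
  i = 5 (α = 4): (4−1)(4−9)(4−11)(4−6) = 3·(−5)·(−7)·(−2) = −210 ≡ 11, so v_5 = 11^{−1} = 6 (mod 13).
  v = [10, 2, 6, 2, 6].
Step 2: syndromes of r = [5, 12, 4, 11, 11] (all sums mod 13).
  S_0 = Σ v_i r_i = 10·5 + 2·12 + 6·4 + 2·11 + 6·11 = 186 ≡ 4.
  S_1 = Σ v_i α_i r_i = 10·1·5 + 2·9·12 + 6·11·4 + 2·6·11 + 6·4·11 = 926 ≡ 3.
  α_i^2 mod 13 = [1, 3, 4, 10, 3].
  S_2 = Σ v_i α_i^2 r_i = 10·1·5 + 2·3·12 + 6·4·4 + 2·10·11 + 6·3·11 = 636 ≡ 12.
  S = (4, 3, 12) ≠ 0, so r is not a codeword (an error is present).
Step 3: locate the error. For a single error e at position i, S_ℓ = v_i·e·α_i^ℓ, so α_err = S_1/S_0.
  S_0^{−1} = 4^{−1} = 10 (mod 13), so α_err = 3·10 = 30 ≡ 4 = α_5. Error position i = 5.
  Consistency check: S_2/S_1 = 12·9 = 108 ≡ 4 = α_err ✓ (single-error assumption holds).
Step 4: error magnitude e = S_0/v_5 = S_0·∏_{j≠5}(α_5 − α_j) = 4·11 = 44 ≡ 5 (mod 13).
Step 5: correct position 5: c_5 = r_5 − e = 11 − 5 ≡ 6 (mod 13). Hence c = [5, 12, 4, 11, 6].
  Check: interpolating c through the α_i gives m(x) = 9 + 9·x (degree < 2) with m(α_i) = c_i for every i, so c is indeed a codeword.


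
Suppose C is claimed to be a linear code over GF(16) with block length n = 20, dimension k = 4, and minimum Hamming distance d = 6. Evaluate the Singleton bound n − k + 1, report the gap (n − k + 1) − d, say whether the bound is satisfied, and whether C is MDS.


Singleton RHS = n − k + 1 = 17, slack = 11, bound satisfied, not MDS.

Singleton bound: d ≤ n − k + 1.
Here n = 20, k = 4, so n − k + 1 = 17.
Given d = 6, check d ≤ 17: YES.
Slack = (n − k + 1) − d = 11.
The code is NOT MDS (slack = 11 > 0).
Description: the claimed parameters are [20, 4, 6]_16; such a code would be non-MDS.


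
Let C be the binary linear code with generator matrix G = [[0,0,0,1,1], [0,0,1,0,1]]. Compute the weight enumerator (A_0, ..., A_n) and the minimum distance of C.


Weight distribution: A_0 = 1, A_2 = 3. Minimum distance d = 2.

Enumerate all 2^2 = 4 messages m ∈ F_2^2.
For each, compute codeword c = mG in F_2^5, then tally its weight.
  m = 00 → c = 00000, weight = 0.
  m = 10 → c = 00011, weight = 2.
  m = 01 → c = 00101, weight = 2.
  m = 11 → c = 00110, weight = 2.
Tally weights:
  weight 0: 1 codewords.
  weight 2: 3 codewords.
Minimum distance d = smallest w > 0 with A_w > 0 = 2.
Sanity: Σ A_w = 4 = 2^2 = 4 ✓.


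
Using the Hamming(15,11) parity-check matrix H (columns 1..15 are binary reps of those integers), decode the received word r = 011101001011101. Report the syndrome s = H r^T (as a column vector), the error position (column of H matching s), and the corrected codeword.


s = (1, 1, 1, 1)^T, error position = 15, corrected codeword c = 011101001011100

Compute s = H r^T mod 2 one row at a time:
  s_1 = 0 + 1 + 0 + 1 + 1 + 1 + 0 + 1 = 5 ≡ 1 (mod 2).
  s_2 = 1 + 0 + 1 + 0 + 1 + 1 + 0 + 1 = 5 ≡ 1 (mod 2).
  s_3 = 1 + 1 + 1 + 0 + 0 + 1 + 0 + 1 = 5 ≡ 1 (mod 2).
  s_4 = 0 + 1 + 0 + 0 + 1 + 1 + 1 + 1 = 5 ≡ 1 (mod 2).
s = (1, 1, 1, 1)^T — this equals column 15 of H (binary 1111), so error is at position 15.
Correct: flip bit 15 of r = 011101001011101 to get c = 011101001011100.


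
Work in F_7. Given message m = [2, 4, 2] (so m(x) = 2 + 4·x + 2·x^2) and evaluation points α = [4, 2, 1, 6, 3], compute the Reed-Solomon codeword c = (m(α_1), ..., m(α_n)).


c = [1, 4, 1, 0, 4]

Message polynomial: m(x) = 2 + 4·x + 2·x^2 (mod 7).
For each evaluation point α_i, compute m(α_i) mod 7:
  α_1 = 4: Horner steps 2 → 5 → 1, so m(4) = 1.
  α_2 = 2: Horner steps 2 → 1 → 4, so m(2) = 4.
  α_3 = 1: Horner steps 2 → 6 → 1, so m(1) = 1.
  α_4 = 6: Horner steps 2 → 2 → 0, so m(6) = 0.
  α_5 = 3: Horner steps 2 → 3 → 4, so m(3) = 4.
Codeword c = [1, 4, 1, 0, 4] ∈ F_7^5.


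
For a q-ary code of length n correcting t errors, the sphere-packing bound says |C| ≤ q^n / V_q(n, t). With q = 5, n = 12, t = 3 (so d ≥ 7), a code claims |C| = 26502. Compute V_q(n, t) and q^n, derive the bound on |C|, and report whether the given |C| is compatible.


V_q(n, t) = 15185, q^n = 244140625, Hamming bound = 16077, |C| = 26502 > bound (violated).

Step 1: Compute V_q(n, t) = Σ_{j=0}^3 C(n, j) (q−1)^j.
  j = 0: C(12,0)·(4)^0 = 1·1 = 1.
  j = 1: C(12,1)·(4)^1 = 12·4 = 48.
  j = 2: C(12,2)·(4)^2 = 66·16 = 1056.
  j = 3: C(12,3)·(4)^3 = 220·64 = 14080.
  V_q(n, t) = 1 + 48 + 1056 + 14080 = 15185.
Step 2: q^n = 5^12 = 244140625.
Step 3: Hamming bound ⌊q^n / V_q(n,t)⌋ = ⌊244140625/15185⌋ = 16077.
Step 4: Compare |C| = 26502 to 16077: violated.
The claimed |C| lies above the Hamming bound, so no 5-ary code of length 12 with d ≥ 7 can have 26502 codewords.


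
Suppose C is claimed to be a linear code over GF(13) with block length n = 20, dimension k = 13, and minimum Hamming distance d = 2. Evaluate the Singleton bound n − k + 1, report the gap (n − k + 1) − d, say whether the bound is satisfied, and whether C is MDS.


Singleton RHS = n − k + 1 = 8, slack = 6, bound satisfied, not MDS.

Singleton bound: d ≤ n − k + 1.
Here n = 20, k = 13, so n − k + 1 = 8.
Given d = 2, check d ≤ 8: YES.
Slack = (n − k + 1) − d = 6.
The code is NOT MDS (slack = 6 > 0).
Description: the claimed parameters are [20, 13, 2]_13; such a code would be non-MDS.


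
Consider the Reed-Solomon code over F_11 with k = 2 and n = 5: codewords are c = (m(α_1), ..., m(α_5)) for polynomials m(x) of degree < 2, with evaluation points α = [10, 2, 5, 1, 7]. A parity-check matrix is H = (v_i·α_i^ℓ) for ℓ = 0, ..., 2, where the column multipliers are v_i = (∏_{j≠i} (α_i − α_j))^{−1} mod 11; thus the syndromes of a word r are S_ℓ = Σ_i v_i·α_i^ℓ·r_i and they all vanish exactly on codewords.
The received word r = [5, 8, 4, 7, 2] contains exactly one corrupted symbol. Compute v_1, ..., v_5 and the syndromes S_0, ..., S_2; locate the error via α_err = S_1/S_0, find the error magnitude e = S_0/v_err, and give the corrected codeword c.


S = (7, 2, 10), error at position 3, error magnitude e = 4, c = [5, 8, 0, 7, 2].

Step 1: column multipliers v_i = (∏_{j≠i}(α_i − α_j))^{−1} mod 11.
  i = 1 (α = 10): (10−2)(10−5)(10−1)(10−7) = 8·5·9·3 = 1080 ≡ 2, so v_1 = 2^{−1} = 6 (mod 11).
  i = 2 (α = 2): (2−10)(2−5)(2−1)(2−7) = (−8)·(−3)·1·(−5) = −120 ≡ 1, so v_2 = 1^{−1} = 1 (mod 11).
  i = 3 (α = 5): (5−10)(5−2)(5−1)(5−7) = (−5)·3·4·(−2) = 120 ≡ 10, so v_3 = 10^{−1} = 10 (mod 11).
  i = 4 (α = 1): (1−10)(1−2)(1−5)(1−7) = (−9)·(−1)·(−4)·(−6) = 216 ≡ 7, so v_4 = 7^{−1} = 8 (mod 11).
  i = 5 (α = 7): (7−10)(7−2)(7−5)(7−1) = (−3)·5·2·6 = −180 ≡ 7, so v_5 = 7^{−1} = 8 (mod 11).
  v = [6, 1, 10, 8, 8].
Step 2: syndromes of r = [5, 8, 4, 7, 2] (all sums mod 11).
  S_0 = Σ v_i r_i = 6·5 + 1·8 + 10·4 + 8·7 + 8·2 = 150 ≡ 7.
  S_1 = Σ v_i α_i r_i = 6·10·5 + 1·2·8 + 10·5·4 + 8·1·7 + 8·7·2 = 684 ≡ 2.
  α_i^2 mod 11 = [1, 4, 3, 1, 5].
  S_2 = Σ v_i α_i^2 r_i = 6·1·5 + 1·4·8 + 10·3·4 + 8·1·7 + 8·5·2 = 318 ≡ 10.
  S = (7, 2, 10) ≠ 0, so r is not a codeword (an error is present).
Step 3: locate the error. For a single error e at position i, S_ℓ = v_i·e·α_i^ℓ, so α_err = S_1/S_0.
  S_0^{−1} = 7^{−1} = 8 (mod 11), so α_err = 2·8 = 16 ≡ 5 = α_3. Error position i = 3.
  Consistency check: S_2/S_1 = 10·6 = 60 ≡ 5 = α_err ✓ (single-error assumption holds).
Step 4: error magnitude e = S_0/v_3 = S_0·∏_{j≠3}(α_3 − α_j) = 7·10 = 70 ≡ 4 (mod 11).
Step 5: correct position 3: c_3 = r_3 − e = 4 − 4 ≡ 0 (mod 11). Hence c = [5, 8, 0, 7, 2].
  Check: interpolating c through the α_i gives m(x) = 6 + 1·x (degree < 2) with m(α_i) = c_i for every i, so c is indeed a codeword.


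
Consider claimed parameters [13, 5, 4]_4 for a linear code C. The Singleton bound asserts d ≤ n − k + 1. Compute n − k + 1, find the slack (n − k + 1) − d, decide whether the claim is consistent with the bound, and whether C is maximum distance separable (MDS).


Singleton RHS = n − k + 1 = 9, slack = 5, bound satisfied, not MDS.

Singleton bound: d ≤ n − k + 1.
Here n = 13, k = 5, so n − k + 1 = 9.
Given d = 4, check d ≤ 9: YES.
Slack = (n − k + 1) − d = 5.
The code is NOT MDS (slack = 5 > 0).
Description: the claimed parameters are [13, 5, 4]_4; such a code would be non-MDS.


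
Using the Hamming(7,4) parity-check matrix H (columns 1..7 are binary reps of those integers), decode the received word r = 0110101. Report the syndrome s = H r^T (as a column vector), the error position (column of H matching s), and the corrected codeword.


s = (0, 1, 1)^T, error position = 3, corrected codeword c = 0100101

Compute s = H r^T mod 2 one row at a time:
  s_1 = 0 + 1 + 0 + 1 = 2 ≡ 0 (mod 2).
  s_2 = 1 + 1 + 0 + 1 = 3 ≡ 1 (mod 2).
  s_3 = 0 + 1 + 1 + 1 = 3 ≡ 1 (mod 2).
s = (0, 1, 1)^T — this equals column 3 of H (binary 011), so error is at position 3.
Correct: flip bit 3 of r = 0110101 to get c = 0100101.


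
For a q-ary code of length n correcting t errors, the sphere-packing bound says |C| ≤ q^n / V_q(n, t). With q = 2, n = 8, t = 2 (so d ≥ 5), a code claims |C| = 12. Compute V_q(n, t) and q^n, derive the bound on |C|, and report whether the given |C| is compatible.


V_q(n, t) = 37, q^n = 256, Hamming bound = 6, |C| = 12 > bound (violated).

Step 1: Compute V_q(n, t) = Σ_{j=0}^2 C(n, j) (q−1)^j.
  j = 0: C(8,0)·(1)^0 = 1·1 = 1.
  j = 1: C(8,1)·(1)^1 = 8·1 = 8.
  j = 2: C(8,2)·(1)^2 = 28·1 = 28.
  V_q(n, t) = 1 + 8 + 28 = 37.
Step 2: q^n = 2^8 = 256.
Step 3: Hamming bound ⌊q^n / V_q(n,t)⌋ = ⌊256/37⌋ = 6.
Step 4: Compare |C| = 12 to 6: violated.
The claimed |C| lies above the Hamming bound, so no 2-ary code of length 8 with d ≥ 5 can have 12 codewords.


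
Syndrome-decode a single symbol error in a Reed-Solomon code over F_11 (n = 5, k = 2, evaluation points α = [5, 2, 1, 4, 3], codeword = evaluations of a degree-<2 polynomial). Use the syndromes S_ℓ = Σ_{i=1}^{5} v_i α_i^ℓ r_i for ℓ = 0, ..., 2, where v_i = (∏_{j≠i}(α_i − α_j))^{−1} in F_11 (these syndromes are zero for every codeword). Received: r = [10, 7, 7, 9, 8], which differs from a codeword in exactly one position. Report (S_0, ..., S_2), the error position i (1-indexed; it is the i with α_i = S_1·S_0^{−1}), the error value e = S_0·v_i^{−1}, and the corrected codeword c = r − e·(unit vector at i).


S = (6, 6, 6), error at position 3, error magnitude e = 1, c = [10, 7, 6, 9, 8].

Step 1: column multipliers v_i = (∏_{j≠i}(α_i − α_j))^{−1} mod 11.
  i = 1 (α = 5): (5−2)(5−1)(5−4)(5−3) = 3·4·1·2 = 24 ≡ 2, so v_1 = 2^{−1} = 6 (mod 11).
  i = 2 (α = 2): (2−5)(2−1)(2−4)(2−3) = (−3)·1·(−2)·(−1) = −6 ≡ 5, so v_2 = 5^{−1} = 9 (mod 11).
  i = 3 (α = 1): (1−5)(1−2)(1−4)(1−3) = (−4)·(−1)·(−3)·(−2) = 24 ≡ 2, so v_3 = 2^{−1} = 6 (mod 11).
  i = 4 (α = 4): (4−5)(4−2)(4−1)(4−3) = (−1)·2·3·1 = −6 ≡ 5, so v_4 = 5^{−1} = 9 (mod 11).
  i = 5 (α = 3): (3−5)(3−2)(3−1)(3−4) = (−2)·1·2·(−1) = 4 ≡ 4, so v_5 = 4^{−1} = 3 (mod 11).
  v = [6, 9, 6, 9, 3].
Step 2: syndromes of r = [10, 7, 7, 9, 8] (all sums mod 11).
  S_0 = Σ v_i r_i = 6·10 + 9·7 + 6·7 + 9·9 + 3·8 = 270 ≡ 6.
  S_1 = Σ v_i α_i r_i = 6·5·10 + 9·2·7 + 6·1·7 + 9·4·9 + 3·3·8 = 864 ≡ 6.
  α_i^2 mod 11 = [3, 4, 1, 5, 9].
  S_2 = Σ v_i α_i^2 r_i = 6·3·10 + 9·4·7 + 6·1·7 + 9·5·9 + 3·9·8 = 1095 ≡ 6.
  S = (6, 6, 6) ≠ 0, so r is not a codeword (an error is present).
Step 3: locate the error. For a single error e at position i, S_ℓ = v_i·e·α_i^ℓ, so α_err = S_1/S_0.
  S_0^{−1} = 6^{−1} = 2 (mod 11), so α_err = 6·2 = 12 ≡ 1 = α_3. Error position i = 3.
  Consistency check: S_2/S_1 = 6·2 = 12 ≡ 1 = α_err ✓ (single-error assumption holds).
Step 4: error magnitude e = S_0/v_3 = S_0·∏_{j≠3}(α_3 − α_j) = 6·2 = 12 ≡ 1 (mod 11).
Step 5: correct position 3: c_3 = r_3 − e = 7 − 1 ≡ 6 (mod 11). Hence c = [10, 7, 6, 9, 8].
  Check: interpolating c through the α_i gives m(x) = 5 + 1·x (degree < 2) with m(α_i) = c_i for every i, so c is indeed a codeword.


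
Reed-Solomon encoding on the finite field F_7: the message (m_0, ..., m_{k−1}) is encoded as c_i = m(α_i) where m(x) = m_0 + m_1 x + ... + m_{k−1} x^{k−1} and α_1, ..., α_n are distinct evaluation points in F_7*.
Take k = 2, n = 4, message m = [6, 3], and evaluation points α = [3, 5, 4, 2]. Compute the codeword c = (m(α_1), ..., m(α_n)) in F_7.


c = [1, 0, 4, 5]

Message polynomial: m(x) = 6 + 3·x (mod 7).
For each evaluation point α_i, compute m(α_i) mod 7:
  α_1 = 3: Horner steps 3 → 1, so m(3) = 1.
  α_2 = 5: Horner steps 3 → 0, so m(5) = 0.
  α_3 = 4: Horner steps 3 → 4, so m(4) = 4.
  α_4 = 2: Horner steps 3 → 5, so m(2) = 5.
Codeword c = [1, 0, 4, 5] ∈ F_7^4.


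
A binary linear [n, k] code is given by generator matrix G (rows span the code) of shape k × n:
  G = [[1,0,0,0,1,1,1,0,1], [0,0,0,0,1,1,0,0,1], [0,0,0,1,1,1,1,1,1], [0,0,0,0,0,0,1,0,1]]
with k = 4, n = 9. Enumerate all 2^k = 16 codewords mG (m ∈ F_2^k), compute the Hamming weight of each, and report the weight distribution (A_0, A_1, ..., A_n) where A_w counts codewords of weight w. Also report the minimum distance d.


Weight distribution: A_0 = 1, A_2 = 3, A_3 = 6, A_4 = 1, A_5 = 2, A_6 = 3. Minimum distance d = 2.

Enumerate all 2^4 = 16 messages m ∈ F_2^4.
For each, compute codeword c = mG in F_2^9, then tally its weight.
  m = 0000 → c = 000000000, weight = 0.
  m = 1000 → c = 100011101, weight = 5.
  m = 0100 → c = 000011001, weight = 3.
  m = 1100 → c = 100000100, weight = 2.
  m = 0010 → c = 000111111, weight = 6.
  m = 1010 → c = 100100010, weight = 3.
  m = 0110 → c = 000100110, weight = 3.
  m = 1110 → c = 100111011, weight = 6.
  m = 0001 → c = 000000101, weight = 2.
  m = 1001 → c = 100011000, weight = 3.
  m = 0101 → c = 000011100, weight = 3.
  m = 1101 → c = 100000001, weight = 2.
  m = 0011 → c = 000111010, weight = 4.
  m = 1011 → c = 100100111, weight = 5.
  m = 0111 → c = 000100011, weight = 3.
  m = 1111 → c = 100111110, weight = 6.
Tally weights:
  weight 0: 1 codewords.
  weight 2: 3 codewords.
  weight 3: 6 codewords.
  weight 4: 1 codewords.
  weight 5: 2 codewords.
  weight 6: 3 codewords.
Minimum distance d = smallest w > 0 with A_w > 0 = 2.
Sanity: Σ A_w = 16 = 2^4 = 16 ✓.


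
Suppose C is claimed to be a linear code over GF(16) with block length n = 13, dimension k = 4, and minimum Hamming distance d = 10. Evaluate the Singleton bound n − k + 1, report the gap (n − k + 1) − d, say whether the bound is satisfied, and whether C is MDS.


Singleton RHS = n − k + 1 = 10, slack = 0, bound satisfied, MDS.

Singleton bound: d ≤ n − k + 1.
Here n = 13, k = 4, so n − k + 1 = 10.
Given d = 10, check d ≤ 10: YES.
Slack = (n − k + 1) − d = 0.
The code is MDS (slack = 0).
Description: the claimed parameters are [13, 4, 10]_16; such a code would be MDS (meets Singleton bound).


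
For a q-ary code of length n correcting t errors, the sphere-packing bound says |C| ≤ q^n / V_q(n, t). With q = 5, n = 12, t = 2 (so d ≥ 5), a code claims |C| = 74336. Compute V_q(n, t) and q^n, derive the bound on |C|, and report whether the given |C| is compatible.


V_q(n, t) = 1105, q^n = 244140625, Hamming bound = 220941, |C| = 74336 ≤ bound (satisfied).

Step 1: Compute V_q(n, t) = Σ_{j=0}^2 C(n, j) (q−1)^j.
  j = 0: C(12,0)·(4)^0 = 1·1 = 1.
  j = 1: C(12,1)·(4)^1 = 12·4 = 48.
  j = 2: C(12,2)·(4)^2 = 66·16 = 1056.
  V_q(n, t) = 1 + 48 + 1056 = 1105.
Step 2: q^n = 5^12 = 244140625.
Step 3: Hamming bound ⌊q^n / V_q(n,t)⌋ = ⌊244140625/1105⌋ = 220941.
Step 4: Compare |C| = 74336 to 220941: satisfied.
The claimed |C| lies below the Hamming bound.


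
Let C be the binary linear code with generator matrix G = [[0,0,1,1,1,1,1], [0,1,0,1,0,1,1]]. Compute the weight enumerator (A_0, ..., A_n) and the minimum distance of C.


Weight distribution: A_0 = 1, A_3 = 1, A_4 = 1, A_5 = 1. Minimum distance d = 3.

Enumerate all 2^2 = 4 messages m ∈ F_2^2.
For each, compute codeword c = mG in F_2^7, then tally its weight.
  m = 00 → c = 0000000, weight = 0.
  m = 10 → c = 0011111, weight = 5.
  m = 01 → c = 0101011, weight = 4.
  m = 11 → c = 0110100, weight = 3.
Tally weights:
  weight 0: 1 codewords.
  weight 3: 1 codewords.
  weight 4: 1 codewords.
  weight 5: 1 codewords.
Minimum distance d = smallest w > 0 with A_w > 0 = 3.
Sanity: Σ A_w = 4 = 2^2 = 4 ✓.


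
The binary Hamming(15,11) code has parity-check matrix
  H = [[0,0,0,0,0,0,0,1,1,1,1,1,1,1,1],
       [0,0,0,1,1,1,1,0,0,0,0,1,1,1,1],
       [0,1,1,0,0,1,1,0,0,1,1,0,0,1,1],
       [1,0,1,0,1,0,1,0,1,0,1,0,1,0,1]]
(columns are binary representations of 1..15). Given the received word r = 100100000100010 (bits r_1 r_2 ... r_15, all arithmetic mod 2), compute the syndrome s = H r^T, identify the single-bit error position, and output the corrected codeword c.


s = (0, 0, 0, 1)^T, error position = 1, corrected codeword c = 000100000100010

Compute s = H r^T mod 2 one row at a time:
  s_1 = 0 + 0 + 1 + 0 + 0 + 0 + 1 + 0 = 2 ≡ 0 (mod 2).
  s_2 = 1 + 0 + 0 + 0 + 0 + 0 + 1 + 0 = 2 ≡ 0 (mod 2).
  s_3 = 0 + 0 + 0 + 0 + 1 + 0 + 1 + 0 = 2 ≡ 0 (mod 2).
  s_4 = 1 + 0 + 0 + 0 + 0 + 0 + 0 + 0 = 1 ≡ 1 (mod 2).
s = (0, 0, 0, 1)^T — this equals column 1 of H (binary 0001), so error is at position 1.
Correct: flip bit 1 of r = 100100000100010 to get c = 000100000100010.


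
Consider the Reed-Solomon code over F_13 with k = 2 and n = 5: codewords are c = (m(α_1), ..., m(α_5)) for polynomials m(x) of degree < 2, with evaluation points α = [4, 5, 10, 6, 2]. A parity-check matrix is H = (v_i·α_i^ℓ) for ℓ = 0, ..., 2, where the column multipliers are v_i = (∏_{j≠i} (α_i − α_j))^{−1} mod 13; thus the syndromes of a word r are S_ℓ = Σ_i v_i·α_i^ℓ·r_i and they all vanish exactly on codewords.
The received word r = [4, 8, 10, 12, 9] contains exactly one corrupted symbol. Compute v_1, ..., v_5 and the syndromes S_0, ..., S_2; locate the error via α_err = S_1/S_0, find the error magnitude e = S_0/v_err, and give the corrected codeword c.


S = (9, 12, 3), error at position 3, error magnitude e = 8, c = [4, 8, 2, 12, 9].

Step 1: column multipliers v_i = (∏_{j≠i}(α_i − α_j))^{−1} mod 13.
  i = 1 (α = 4): (4−5)(4−10)(4−6)(4−2) = (−1)·(−6)·(−2)·2 = −24 ≡ 2, so v_1 = 2^{−1} = 7 (mod 13).
  i = 2 (α = 5): (5−4)(5−10)(5−6)(5−2) = 1·(−5)·(−1)·3 = 15 ≡ 2, so v_2 = 2^{−1} = 7 (mod 13).
  i = 3 (α = 10): (10−4)(10−5)(10−6)(10−2) = 6·5·4·8 = 960 ≡ 11, so v_3 = 11^{−1} = 6 (mod 13).
  i = 4 (α = 6): (6−4)(6−5)(6−10)(6−2) = 2·1·(−4)·4 = −32 ≡ 7, so v_4 = 7^{−1} = 2 (mod 13).
  i = 5 (α = 2): (2−4)(2−5)(2−10)(2−6) = (−2)·(−3)·(−8)·(−4) = 192 ≡ 10, so v_5 = 10^{−1} = 4 (mod 13).
  v = [7, 7, 6, 2, 4].
Step 2: syndromes of r = [4, 8, 10, 12, 9] (all sums mod 13).
  S_0 = Σ v_i r_i = 7·4 + 7·8 + 6·10 + 2·12 + 4·9 = 204 ≡ 9.
  S_1 = Σ v_i α_i r_i = 7·4·4 + 7·5·8 + 6·10·10 + 2·6·12 + 4·2·9 = 1208 ≡ 12.
  α_i^2 mod 13 = [3, 12, 9, 10, 4].
  S_2 = Σ v_i α_i^2 r_i = 7·3·4 + 7·12·8 + 6·9·10 + 2·10·12 + 4·4·9 = 1680 ≡ 3.
  S = (9, 12, 3) ≠ 0, so r is not a codeword (an error is present).
Step 3: locate the error. For a single error e at position i, S_ℓ = v_i·e·α_i^ℓ, so α_err = S_1/S_0.
  S_0^{−1} = 9^{−1} = 3 (mod 13), so α_err = 12·3 = 36 ≡ 10 = α_3. Error position i = 3.
  Consistency check: S_2/S_1 = 3·12 = 36 ≡ 10 = α_err ✓ (single-error assumption holds).
Step 4: error magnitude e = S_0/v_3 = S_0·∏_{j≠3}(α_3 − α_j) = 9·11 = 99 ≡ 8 (mod 13).
Step 5: correct position 3: c_3 = r_3 − e = 10 − 8 ≡ 2 (mod 13). Hence c = [4, 8, 2, 12, 9].
  Check: interpolating c through the α_i gives m(x) = 1 + 4·x (degree < 2) with m(α_i) = c_i for every i, so c is indeed a codeword.


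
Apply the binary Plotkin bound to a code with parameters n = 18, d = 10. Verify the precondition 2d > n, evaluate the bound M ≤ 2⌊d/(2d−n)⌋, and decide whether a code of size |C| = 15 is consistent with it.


Plotkin bound M ≤ 10; given |C| = 15 > bound (violated).

Check applicability: 2d = 20, n = 18.
2d − n = 2 > 0, so Plotkin applies.
Compute d/(2d−n) = 10/2 ≈ 5.0000.
⌊d/(2d−n)⌋ = 5.
Plotkin bound: M ≤ 2·5 = 10.
Given |C| = 15, check: VIOLATED.
This |C| is above the Plotkin bound, so no binary code with n = 18, d = 10 and 15 codewords exists.


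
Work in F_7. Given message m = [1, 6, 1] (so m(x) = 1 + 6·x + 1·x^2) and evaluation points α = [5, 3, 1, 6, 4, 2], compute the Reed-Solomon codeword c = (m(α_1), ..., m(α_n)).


c = [0, 0, 1, 3, 6, 3]

Message polynomial: m(x) = 1 + 6·x + 1·x^2 (mod 7).
For each evaluation point α_i, compute m(α_i) mod 7:
  α_1 = 5: Horner steps 1 → 4 → 0, so m(5) = 0.
  α_2 = 3: Horner steps 1 → 2 → 0, so m(3) = 0.
  α_3 = 1: Horner steps 1 → 0 → 1, so m(1) = 1.
  α_4 = 6: Horner steps 1 → 5 → 3, so m(6) = 3.
  α_5 = 4: Horner steps 1 → 3 → 6, so m(4) = 6.
  α_6 = 2: Horner steps 1 → 1 → 3, so m(2) = 3.
Codeword c = [0, 0, 1, 3, 6, 3] ∈ F_7^6.


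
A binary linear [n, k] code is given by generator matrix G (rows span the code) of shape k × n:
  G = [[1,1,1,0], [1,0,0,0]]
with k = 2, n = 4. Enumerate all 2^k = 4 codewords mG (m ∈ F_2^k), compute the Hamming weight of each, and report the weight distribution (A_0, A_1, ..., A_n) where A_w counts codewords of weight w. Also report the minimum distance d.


Weight distribution: A_0 = 1, A_1 = 1, A_2 = 1, A_3 = 1. Minimum distance d = 1.

Enumerate all 2^2 = 4 messages m ∈ F_2^2.
For each, compute codeword c = mG in F_2^4, then tally its weight.
  m = 00 → c = 0000, weight = 0.
  m = 10 → c = 1110, weight = 3.
  m = 01 → c = 1000, weight = 1.
  m = 11 → c = 0110, weight = 2.
Tally weights:
  weight 0: 1 codewords.
  weight 1: 1 codewords.
  weight 2: 1 codewords.
  weight 3: 1 codewords.
Minimum distance d = smallest w > 0 with A_w > 0 = 1.
Sanity: Σ A_w = 4 = 2^2 = 4 ✓.


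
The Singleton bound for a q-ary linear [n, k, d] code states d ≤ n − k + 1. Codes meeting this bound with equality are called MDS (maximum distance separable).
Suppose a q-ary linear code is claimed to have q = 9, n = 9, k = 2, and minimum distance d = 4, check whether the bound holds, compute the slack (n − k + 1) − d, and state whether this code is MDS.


Singleton RHS = n − k + 1 = 8, slack = 4, bound satisfied, not MDS.

Singleton bound: d ≤ n − k + 1.
Here n = 9, k = 2, so n − k + 1 = 8.
Given d = 4, check d ≤ 8: YES.
Slack = (n − k + 1) − d = 4.
The code is NOT MDS (slack = 4 > 0).
Description: the claimed parameters are [9, 2, 4]_9; such a code would be non-MDS.


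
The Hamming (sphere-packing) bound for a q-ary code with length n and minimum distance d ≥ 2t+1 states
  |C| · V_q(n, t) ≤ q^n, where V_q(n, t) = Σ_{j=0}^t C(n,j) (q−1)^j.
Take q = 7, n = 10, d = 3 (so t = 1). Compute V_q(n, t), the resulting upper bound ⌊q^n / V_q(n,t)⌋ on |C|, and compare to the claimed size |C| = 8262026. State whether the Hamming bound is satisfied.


V_q(n, t) = 61, q^n = 282475249, Hamming bound = 4630741, |C| = 8262026 > bound (violated).

Step 1: Compute V_q(n, t) = Σ_{j=0}^1 C(n, j) (q−1)^j.
  j = 0: C(10,0)·(6)^0 = 1·1 = 1.
  j = 1: C(10,1)·(6)^1 = 10·6 = 60.
  V_q(n, t) = 1 + 60 = 61.
Step 2: q^n = 7^10 = 282475249.
Step 3: Hamming bound ⌊q^n / V_q(n,t)⌋ = ⌊282475249/61⌋ = 4630741.
Step 4: Compare |C| = 8262026 to 4630741: violated.
The claimed |C| lies above the Hamming bound, so no 7-ary code of length 10 with d ≥ 3 can have 8262026 codewords.


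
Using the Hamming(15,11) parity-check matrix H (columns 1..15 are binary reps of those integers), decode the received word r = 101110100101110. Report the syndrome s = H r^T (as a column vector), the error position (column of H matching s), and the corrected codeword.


s = (0, 0, 0, 1)^T, error position = 1, corrected codeword c = 001110100101110

Compute s = H r^T mod 2 one row at a time:
  s_1 = 0 + 0 + 1 + 0 + 1 + 1 + 1 + 0 = 4 ≡ 0 (mod 2).
  s_2 = 1 + 1 + 0 + 1 + 1 + 1 + 1 + 0 = 6 ≡ 0 (mod 2).
  s_3 = 0 + 1 + 0 + 1 + 1 + 0 + 1 + 0 = 4 ≡ 0 (mod 2).
  s_4 = 1 + 1 + 1 + 1 + 0 + 0 + 1 + 0 = 5 ≡ 1 (mod 2).
s = (0, 0, 0, 1)^T — this equals column 1 of H (binary 0001), so error is at position 1.
Correct: flip bit 1 of r = 101110100101110 to get c = 001110100101110.


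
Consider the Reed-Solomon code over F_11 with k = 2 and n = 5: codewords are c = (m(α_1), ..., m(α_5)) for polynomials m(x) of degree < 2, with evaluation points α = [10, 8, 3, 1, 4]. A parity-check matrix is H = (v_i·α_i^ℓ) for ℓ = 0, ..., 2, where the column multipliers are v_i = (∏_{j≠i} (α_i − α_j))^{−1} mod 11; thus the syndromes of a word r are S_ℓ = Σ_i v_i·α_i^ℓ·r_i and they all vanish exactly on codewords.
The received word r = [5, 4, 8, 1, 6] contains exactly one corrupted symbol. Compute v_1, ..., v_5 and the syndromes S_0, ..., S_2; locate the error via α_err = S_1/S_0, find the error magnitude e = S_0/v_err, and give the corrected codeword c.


S = (1, 8, 9), error at position 2, error magnitude e = 6, c = [5, 9, 8, 1, 6].

Step 1: column multipliers v_i = (∏_{j≠i}(α_i − α_j))^{−1} mod 11.
  i = 1 (α = 10): (10−8)(10−3)(10−1)(10−4) = 2·7·9·6 = 756 ≡ 8, so v_1 = 8^{−1} = 7 (mod 11).
  i = 2 (α = 8): (8−10)(8−3)(8−1)(8−4) = (−2)·5·7·4 = −280 ≡ 6, so v_2 = 6^{−1} = 2 (mod 11).
  i = 3 (α = 3): (3−10)(3−8)(3−1)(3−4) = (−7)·(−5)·2·(−1) = −70 ≡ 7, so v_3 = 7^{−1} = 8 (mod 11).
  i = 4 (α = 1): (1−10)(1−8)(1−3)(1−4) = (−9)·(−7)·(−2)·(−3) = 378 ≡ 4, so v_4 = 4^{−1} = 3 (mod 11).
  i = 5 (α = 4): (4−10)(4−8)(4−3)(4−1) = (−6)·(−4)·1·3 = 72 ≡ 6, so v_5 = 6^{−1} = 2 (mod 11).
  v = [7, 2, 8, 3, 2].
Step 2: syndromes of r = [5, 4, 8, 1, 6] (all sums mod 11).
  S_0 = Σ v_i r_i = 7·5 + 2·4 + 8·8 + 3·1 + 2·6 = 122 ≡ 1.
  S_1 = Σ v_i α_i r_i = 7·10·5 + 2·8·4 + 8·3·8 + 3·1·1 + 2·4·6 = 657 ≡ 8.
  α_i^2 mod 11 = [1, 9, 9, 1, 5].
  S_2 = Σ v_i α_i^2 r_i = 7·1·5 + 2·9·4 + 8·9·8 + 3·1·1 + 2·5·6 = 746 ≡ 9.
  S = (1, 8, 9) ≠ 0, so r is not a codeword (an error is present).
Step 3: locate the error. For a single error e at position i, S_ℓ = v_i·e·α_i^ℓ, so α_err = S_1/S_0.
  S_0^{−1} = 1^{−1} = 1 (mod 11), so α_err = 8·1 = 8 ≡ 8 = α_2. Error position i = 2.
  Consistency check: S_2/S_1 = 9·7 = 63 ≡ 8 = α_err ✓ (single-error assumption holds).
Step 4: error magnitude e = S_0/v_2 = S_0·∏_{j≠2}(α_2 − α_j) = 1·6 = 6 ≡ 6 (mod 11).
Step 5: correct position 2: c_2 = r_2 − e = 4 − 6 ≡ 9 (mod 11). Hence c = [5, 9, 8, 1, 6].
  Check: interpolating c through the α_i gives m(x) = 3 + 9·x (degree < 2) with m(α_i) = c_i for every i, so c is indeed a codeword.


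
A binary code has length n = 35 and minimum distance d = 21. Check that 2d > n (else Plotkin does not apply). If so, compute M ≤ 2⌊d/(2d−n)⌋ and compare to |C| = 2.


Plotkin bound M ≤ 6; given |C| = 2 ≤ bound (satisfied).

Check applicability: 2d = 42, n = 35.
2d − n = 7 > 0, so Plotkin applies.
Compute d/(2d−n) = 21/7 ≈ 3.0000.
⌊d/(2d−n)⌋ = 3.
Plotkin bound: M ≤ 2·3 = 6.
Given |C| = 2, check: satisfied.
This |C| is below the Plotkin bound.


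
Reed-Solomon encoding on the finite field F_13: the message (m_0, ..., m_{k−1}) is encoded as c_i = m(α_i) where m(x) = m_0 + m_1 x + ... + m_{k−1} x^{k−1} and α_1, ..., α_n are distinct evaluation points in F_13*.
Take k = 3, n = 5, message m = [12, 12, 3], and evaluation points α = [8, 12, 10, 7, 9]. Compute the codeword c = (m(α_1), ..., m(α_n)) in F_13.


c = [1, 3, 3, 9, 12]

Message polynomial: m(x) = 12 + 12·x + 3·x^2 (mod 13).
For each evaluation point α_i, compute m(α_i) mod 13:
  α_1 = 8: Horner steps 3 → 10 → 1, so m(8) = 1.
  α_2 = 12: Horner steps 3 → 9 → 3, so m(12) = 3.
  α_3 = 10: Horner steps 3 → 3 → 3, so m(10) = 3.
  α_4 = 7: Horner steps 3 → 7 → 9, so m(7) = 9.
  α_5 = 9: Horner steps 3 → 0 → 12, so m(9) = 12.
Codeword c = [1, 3, 3, 9, 12] ∈ F_13^5.


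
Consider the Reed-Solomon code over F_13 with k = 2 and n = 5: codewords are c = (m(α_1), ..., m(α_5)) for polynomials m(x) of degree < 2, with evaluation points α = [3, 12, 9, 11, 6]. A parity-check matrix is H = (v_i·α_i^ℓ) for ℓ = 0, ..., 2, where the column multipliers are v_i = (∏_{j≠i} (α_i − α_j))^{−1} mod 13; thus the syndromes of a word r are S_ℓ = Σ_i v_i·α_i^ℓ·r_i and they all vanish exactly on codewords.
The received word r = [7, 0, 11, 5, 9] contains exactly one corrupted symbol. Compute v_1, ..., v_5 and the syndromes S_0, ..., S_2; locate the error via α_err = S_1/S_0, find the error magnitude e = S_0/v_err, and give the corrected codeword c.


S = (8, 10, 6), error at position 4, error magnitude e = 10, c = [7, 0, 11, 8, 9].

Step 1: column multipliers v_i = (∏_{j≠i}(α_i − α_j))^{−1} mod 13.
  i = 1 (α = 3): (3−12)(3−9)(3−11)(3−6) = (−9)·(−6)·(−8)·(−3) = 1296 ≡ 9, so v_1 = 9^{−1} = 3 (mod 13).
  i = 2 (α = 12): (12−3)(12−9)(12−11)(12−6) = 9·3·1·6 = 162 ≡ 6, so v_2 = 6^{−1} = 11 (mod 13).
  i = 3 (α = 9): (9−3)(9−12)(9−11)(9−6) = 6·(−3)·(−2)·3 = 108 ≡ 4, so v_3 = 4^{−1} = 10 (mod 13).
  i = 4 (α = 11): (11−3)(11−12)(11−9)(11−6) = 8·(−1)·2·5 = −80 ≡ 11, so v_4 = 11^{−1} = 6 (mod 13).
  i = 5 (α = 6): (6−3)(6−12)(6−9)(6−11) = 3·(−6)·(−3)·(−5) = −270 ≡ 3, so v_5 = 3^{−1} = 9 (mod 13).
  v = [3, 11, 10, 6, 9].
Step 2: syndromes of r = [7, 0, 11, 5, 9] (all sums mod 13).
  S_0 = Σ v_i r_i = 3·7 + 11·0 + 10·11 + 6·5 + 9·9 = 242 ≡ 8.
  S_1 = Σ v_i α_i r_i = 3·3·7 + 11·12·0 + 10·9·11 + 6·11·5 + 9·6·9 = 1869 ≡ 10.
  α_i^2 mod 13 = [9, 1, 3, 4, 10].
  S_2 = Σ v_i α_i^2 r_i = 3·9·7 + 11·1·0 + 10·3·11 + 6·4·5 + 9·10·9 = 1449 ≡ 6.
  S = (8, 10, 6) ≠ 0, so r is not a codeword (an error is present).
Step 3: locate the error. For a single error e at position i, S_ℓ = v_i·e·α_i^ℓ, so α_err = S_1/S_0.
  S_0^{−1} = 8^{−1} = 5 (mod 13), so α_err = 10·5 = 50 ≡ 11 = α_4. Error position i = 4.
  Consistency check: S_2/S_1 = 6·4 = 24 ≡ 11 = α_err ✓ (single-error assumption holds).
Step 4: error magnitude e = S_0/v_4 = S_0·∏_{j≠4}(α_4 − α_j) = 8·11 = 88 ≡ 10 (mod 13).
Step 5: correct position 4: c_4 = r_4 − e = 5 − 10 ≡ 8 (mod 13). Hence c = [7, 0, 11, 8, 9].
  Check: interpolating c through the α_i gives m(x) = 5 + 5·x (degree < 2) with m(α_i) = c_i for every i, so c is indeed a codeword.


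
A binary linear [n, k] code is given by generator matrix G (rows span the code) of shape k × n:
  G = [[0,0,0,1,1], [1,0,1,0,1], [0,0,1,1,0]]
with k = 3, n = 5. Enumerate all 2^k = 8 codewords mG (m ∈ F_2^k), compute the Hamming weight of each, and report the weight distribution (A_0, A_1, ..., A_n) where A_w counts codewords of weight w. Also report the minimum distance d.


Weight distribution: A_0 = 1, A_1 = 1, A_2 = 3, A_3 = 3. Minimum distance d = 1.

Enumerate all 2^3 = 8 messages m ∈ F_2^3.
For each, compute codeword c = mG in F_2^5, then tally its weight.
  m = 000 → c = 00000, weight = 0.
  m = 100 → c = 00011, weight = 2.
  m = 010 → c = 10101, weight = 3.
  m = 110 → c = 10110, weight = 3.
  m = 001 → c = 00110, weight = 2.
  m = 101 → c = 00101, weight = 2.
  m = 011 → c = 10011, weight = 3.
  m = 111 → c = 10000, weight = 1.
Tally weights:
  weight 0: 1 codewords.
  weight 1: 1 codewords.
  weight 2: 3 codewords.
  weight 3: 3 codewords.
Minimum distance d = smallest w > 0 with A_w > 0 = 1.
Sanity: Σ A_w = 8 = 2^3 = 8 ✓.
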